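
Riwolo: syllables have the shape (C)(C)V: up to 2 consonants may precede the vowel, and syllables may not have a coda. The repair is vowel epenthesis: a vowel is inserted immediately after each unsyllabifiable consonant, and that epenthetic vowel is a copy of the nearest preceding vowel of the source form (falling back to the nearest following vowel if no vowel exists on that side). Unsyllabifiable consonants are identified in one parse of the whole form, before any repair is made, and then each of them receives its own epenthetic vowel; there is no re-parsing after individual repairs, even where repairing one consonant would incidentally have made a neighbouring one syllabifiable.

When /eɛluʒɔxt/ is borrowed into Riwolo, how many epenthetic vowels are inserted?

2

The unsyllabifiable consonants are /x/, /t/; each receives one epenthetic vowel.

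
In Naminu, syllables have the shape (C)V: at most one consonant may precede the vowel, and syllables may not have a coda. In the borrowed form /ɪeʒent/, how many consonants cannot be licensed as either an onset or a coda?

2

Under (C)V, the unsyllabifiable consonants are /n/, /t/ (no codas are permitted; onsets are limited to one consonant).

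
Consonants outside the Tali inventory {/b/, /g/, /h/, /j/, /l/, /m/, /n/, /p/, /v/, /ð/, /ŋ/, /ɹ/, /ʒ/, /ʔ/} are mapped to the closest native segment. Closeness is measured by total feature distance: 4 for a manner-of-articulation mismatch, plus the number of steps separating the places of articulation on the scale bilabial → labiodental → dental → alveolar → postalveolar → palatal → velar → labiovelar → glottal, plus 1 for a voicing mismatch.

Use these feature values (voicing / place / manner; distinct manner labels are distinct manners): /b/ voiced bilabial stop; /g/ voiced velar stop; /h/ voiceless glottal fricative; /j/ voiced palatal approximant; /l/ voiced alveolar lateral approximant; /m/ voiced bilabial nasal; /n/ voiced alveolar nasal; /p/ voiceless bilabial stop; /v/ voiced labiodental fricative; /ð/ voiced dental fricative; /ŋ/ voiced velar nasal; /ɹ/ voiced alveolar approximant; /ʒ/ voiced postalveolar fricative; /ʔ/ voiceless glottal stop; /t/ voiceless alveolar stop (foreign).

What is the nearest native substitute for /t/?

p

/p/ is closest: same manner (stop), place distance 3 (alveolar→bilabial), same voicing; total 3. Next closest is /b/ at distance 4.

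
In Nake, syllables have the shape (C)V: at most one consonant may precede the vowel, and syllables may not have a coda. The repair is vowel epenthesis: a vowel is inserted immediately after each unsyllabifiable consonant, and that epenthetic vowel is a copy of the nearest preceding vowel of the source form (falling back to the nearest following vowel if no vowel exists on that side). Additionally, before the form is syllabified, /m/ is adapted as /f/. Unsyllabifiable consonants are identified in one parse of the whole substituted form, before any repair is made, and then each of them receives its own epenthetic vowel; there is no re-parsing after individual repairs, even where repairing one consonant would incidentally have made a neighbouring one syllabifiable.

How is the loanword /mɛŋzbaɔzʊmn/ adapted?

Substitution: /m/ → /f/, giving /fɛŋzbaɔzʊfn/.
Under (C)V, the unsyllabifiable consonants are /ŋ/, /z/, /f/, /n/ (no codas are permitted; onsets are limited to one consonant).
Each unlicensed consonant becomes the onset of a new syllable: /ŋ/ → /ŋɛ/, /z/ → /zɛ/, /f/ → /fʊ/, /n/ → /nʊ/.

fɛŋɛzɛbaɔzʊfʊnʊ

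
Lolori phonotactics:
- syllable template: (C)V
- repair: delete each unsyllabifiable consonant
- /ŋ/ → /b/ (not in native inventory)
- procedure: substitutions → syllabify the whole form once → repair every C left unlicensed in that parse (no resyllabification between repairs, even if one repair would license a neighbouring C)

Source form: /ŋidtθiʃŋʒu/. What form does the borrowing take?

Substitution: /ŋ/ → /b/, giving /bidtθiʃbʒu/.
Syllabifying with onset maximization leaves /d/, /t/, /ʃ/, /b/ stranded (no codas are permitted; onsets are limited to one consonant).
Deleting the stranded consonants removes /d/, /t/, /ʃ/, /b/.

biθiʒu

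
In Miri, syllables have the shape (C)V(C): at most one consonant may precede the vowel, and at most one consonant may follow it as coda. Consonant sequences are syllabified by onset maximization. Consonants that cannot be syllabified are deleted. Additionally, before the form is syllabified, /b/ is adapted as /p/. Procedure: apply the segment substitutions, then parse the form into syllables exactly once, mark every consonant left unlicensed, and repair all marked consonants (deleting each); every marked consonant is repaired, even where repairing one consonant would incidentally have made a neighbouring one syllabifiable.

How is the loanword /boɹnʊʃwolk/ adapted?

Substitution: /b/ → /p/, giving /poɹnʊʃwolk/.
Under (C)V(C), the unsyllabifiable consonants are /k/ (at most one coda consonant is licensed; onsets are limited to one consonant).
Deletion applies to /k/.

poɹnʊʃwol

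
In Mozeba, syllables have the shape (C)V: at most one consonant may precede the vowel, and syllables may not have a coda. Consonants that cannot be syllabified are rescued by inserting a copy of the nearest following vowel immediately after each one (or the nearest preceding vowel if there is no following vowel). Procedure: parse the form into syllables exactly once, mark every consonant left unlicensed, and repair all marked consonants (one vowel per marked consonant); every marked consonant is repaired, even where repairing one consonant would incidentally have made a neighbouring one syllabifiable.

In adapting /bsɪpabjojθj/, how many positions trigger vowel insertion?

The unsyllabifiable consonants are /b/, /b/, /j/, /θ/, /j/; each receives one epenthetic vowel.

5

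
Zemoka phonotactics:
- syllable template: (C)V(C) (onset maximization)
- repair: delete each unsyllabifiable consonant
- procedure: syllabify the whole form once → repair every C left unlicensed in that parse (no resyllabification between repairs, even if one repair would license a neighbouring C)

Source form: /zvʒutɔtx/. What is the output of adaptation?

Under (C)V(C), the unsyllabifiable consonants are /z/, /v/, /x/ (at most one coda consonant is licensed; onsets are limited to one consonant).
Deletion applies to /z/, /v/, /x/.

ʒutɔt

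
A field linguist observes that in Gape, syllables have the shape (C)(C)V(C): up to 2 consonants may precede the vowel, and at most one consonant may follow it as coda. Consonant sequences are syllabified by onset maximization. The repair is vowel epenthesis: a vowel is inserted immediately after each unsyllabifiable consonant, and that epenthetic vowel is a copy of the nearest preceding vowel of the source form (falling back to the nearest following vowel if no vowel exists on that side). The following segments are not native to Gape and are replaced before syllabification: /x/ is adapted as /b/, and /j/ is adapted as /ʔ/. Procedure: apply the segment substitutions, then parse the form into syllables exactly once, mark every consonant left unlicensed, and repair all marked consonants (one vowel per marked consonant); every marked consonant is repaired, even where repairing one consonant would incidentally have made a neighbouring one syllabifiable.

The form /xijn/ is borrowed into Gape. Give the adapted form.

biʔni

Substitution: /x/ → /b/, /j/ → /ʔ/, giving /biʔn/.
Syllabifying with onset maximization leaves /n/ stranded (at most one coda consonant is licensed; onsets may contain at most 2 consonants).
Epenthesis after each stranded consonant: /n/ → /ni/.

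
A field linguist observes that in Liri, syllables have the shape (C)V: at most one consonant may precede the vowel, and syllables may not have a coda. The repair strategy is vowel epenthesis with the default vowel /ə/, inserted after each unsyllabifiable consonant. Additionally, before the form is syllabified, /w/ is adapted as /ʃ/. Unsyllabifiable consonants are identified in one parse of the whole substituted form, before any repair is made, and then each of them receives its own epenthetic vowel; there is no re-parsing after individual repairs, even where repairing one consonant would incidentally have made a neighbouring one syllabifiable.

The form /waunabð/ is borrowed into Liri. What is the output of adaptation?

Substitution: /w/ → /ʃ/, giving /ʃaunabð/.
Syllabifying with onset maximization leaves /b/, /ð/ stranded (no codas are permitted; onsets are limited to one consonant).
Inserting the epenthetic vowel yields /b/ → /bə/, /ð/ → /ðə/.

ʃaunabəðə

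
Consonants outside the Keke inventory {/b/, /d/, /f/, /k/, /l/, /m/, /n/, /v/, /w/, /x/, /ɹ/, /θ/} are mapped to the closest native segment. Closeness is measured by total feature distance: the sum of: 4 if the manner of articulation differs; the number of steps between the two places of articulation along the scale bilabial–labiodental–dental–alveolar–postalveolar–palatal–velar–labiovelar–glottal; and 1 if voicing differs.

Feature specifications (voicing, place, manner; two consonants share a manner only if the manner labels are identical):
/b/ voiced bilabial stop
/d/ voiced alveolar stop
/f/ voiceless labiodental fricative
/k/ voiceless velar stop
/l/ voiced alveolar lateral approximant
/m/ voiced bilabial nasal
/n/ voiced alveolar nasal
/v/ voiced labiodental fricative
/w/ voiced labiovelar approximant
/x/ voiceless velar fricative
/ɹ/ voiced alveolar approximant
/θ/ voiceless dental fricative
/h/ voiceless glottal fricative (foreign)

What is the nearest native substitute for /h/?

x

/x/ is closest: same manner (fricative), place distance 2 (glottal→velar), same voicing; total 2. Next closest is /k/ at distance 6.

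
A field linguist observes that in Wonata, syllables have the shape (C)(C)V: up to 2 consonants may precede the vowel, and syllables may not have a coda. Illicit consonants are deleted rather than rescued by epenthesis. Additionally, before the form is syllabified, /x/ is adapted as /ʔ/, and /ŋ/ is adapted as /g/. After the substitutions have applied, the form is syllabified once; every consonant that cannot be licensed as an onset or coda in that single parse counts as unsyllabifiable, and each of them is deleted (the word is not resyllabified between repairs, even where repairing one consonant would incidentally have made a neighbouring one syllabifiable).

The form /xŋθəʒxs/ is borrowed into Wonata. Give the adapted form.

Substitution: /x/ → /ʔ/, /ŋ/ → /g/, giving /ʔgθəʒʔs/.
Under (C)(C)V, the unsyllabifiable consonants are /ʔ/, /ʒ/, /ʔ/, /s/ (no codas are permitted; onsets may contain at most 2 consonants).
Deleting the stranded consonants removes /ʔ/, /ʒ/, /ʔ/, /s/.

gθə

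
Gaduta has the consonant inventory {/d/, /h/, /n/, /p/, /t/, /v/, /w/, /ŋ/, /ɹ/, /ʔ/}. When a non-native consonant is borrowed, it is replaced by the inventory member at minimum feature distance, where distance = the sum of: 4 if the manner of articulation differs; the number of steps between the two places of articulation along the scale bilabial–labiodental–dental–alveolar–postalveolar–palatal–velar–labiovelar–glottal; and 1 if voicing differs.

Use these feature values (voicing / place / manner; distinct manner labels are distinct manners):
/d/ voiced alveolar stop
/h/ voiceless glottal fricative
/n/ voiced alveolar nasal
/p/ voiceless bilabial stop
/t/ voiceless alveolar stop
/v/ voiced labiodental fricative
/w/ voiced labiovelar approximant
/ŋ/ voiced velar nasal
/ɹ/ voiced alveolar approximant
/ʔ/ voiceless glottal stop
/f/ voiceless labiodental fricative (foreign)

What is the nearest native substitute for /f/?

/v/ is closest: same manner (fricative), place distance 0 (labiodental→labiodental), voicing differs (+1); total 1. Next closest is /p/ at distance 5.

v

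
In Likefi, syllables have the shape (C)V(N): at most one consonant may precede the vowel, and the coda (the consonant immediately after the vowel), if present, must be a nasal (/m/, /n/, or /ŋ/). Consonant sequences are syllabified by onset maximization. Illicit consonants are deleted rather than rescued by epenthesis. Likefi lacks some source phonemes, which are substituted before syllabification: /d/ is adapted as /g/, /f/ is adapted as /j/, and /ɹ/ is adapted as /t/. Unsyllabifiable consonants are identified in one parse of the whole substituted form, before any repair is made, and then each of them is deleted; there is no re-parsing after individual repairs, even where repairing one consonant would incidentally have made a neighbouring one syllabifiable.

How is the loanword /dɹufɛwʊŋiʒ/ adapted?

tujɛwʊŋi

Substitution: /d/ → /g/, /ɹ/ → /t/, /f/ → /j/, giving /gtujɛwʊŋiʒ/.
Under (C)V(N), the unsyllabifiable consonants are /g/, /ʒ/ (only a nasal (/m/, /n/, or /ŋ/) is licensed in coda position; onsets are limited to one consonant).
Each unlicensed consonant is deleted: /g/, /ʒ/.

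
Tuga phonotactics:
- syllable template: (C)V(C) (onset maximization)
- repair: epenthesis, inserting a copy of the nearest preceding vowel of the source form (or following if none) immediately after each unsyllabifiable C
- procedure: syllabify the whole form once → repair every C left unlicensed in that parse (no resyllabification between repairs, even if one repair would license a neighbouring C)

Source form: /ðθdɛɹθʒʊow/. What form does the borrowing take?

Syllabifying with onset maximization leaves /ð/, /θ/, /θ/ stranded (at most one coda consonant is licensed; onsets are limited to one consonant).
Inserting the epenthetic vowel yields /ð/ → /ðɛ/, /θ/ → /θɛ/, /θ/ → /θɛ/.

ðɛθɛdɛɹθɛʒʊow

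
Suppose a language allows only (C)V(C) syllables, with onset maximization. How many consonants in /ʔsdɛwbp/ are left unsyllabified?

Syllabifying with onset maximization leaves /ʔ/, /s/, /b/, /p/ stranded (at most one coda consonant is licensed; onsets are limited to one consonant).

4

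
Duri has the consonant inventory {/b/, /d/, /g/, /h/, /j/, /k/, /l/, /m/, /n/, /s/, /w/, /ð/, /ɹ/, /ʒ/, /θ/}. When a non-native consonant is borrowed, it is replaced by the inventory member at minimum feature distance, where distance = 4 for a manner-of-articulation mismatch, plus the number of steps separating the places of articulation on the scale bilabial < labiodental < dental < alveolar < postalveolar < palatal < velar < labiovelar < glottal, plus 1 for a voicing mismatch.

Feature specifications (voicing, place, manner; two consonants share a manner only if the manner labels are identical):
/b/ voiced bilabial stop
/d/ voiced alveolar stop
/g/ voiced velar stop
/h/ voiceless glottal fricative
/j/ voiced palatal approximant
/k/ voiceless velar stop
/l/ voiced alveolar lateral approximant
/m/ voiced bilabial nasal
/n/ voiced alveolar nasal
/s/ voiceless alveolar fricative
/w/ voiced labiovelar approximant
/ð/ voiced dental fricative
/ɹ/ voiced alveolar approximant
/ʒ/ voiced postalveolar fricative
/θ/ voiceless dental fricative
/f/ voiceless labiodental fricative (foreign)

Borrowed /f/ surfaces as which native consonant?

θ

/θ/ is closest: same manner (fricative), place distance 1 (labiodental→dental), same voicing; total 1. Next closest is /s/ at distance 2.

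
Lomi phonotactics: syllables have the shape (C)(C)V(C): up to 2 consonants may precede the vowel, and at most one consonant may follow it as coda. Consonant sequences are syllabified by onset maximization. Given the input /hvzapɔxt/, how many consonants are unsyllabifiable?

2

The consonants /h/, /t/ cannot be parsed into a legal (C)(C)V(C) syllable (at most one coda consonant is licensed; onsets may contain at most 2 consonants).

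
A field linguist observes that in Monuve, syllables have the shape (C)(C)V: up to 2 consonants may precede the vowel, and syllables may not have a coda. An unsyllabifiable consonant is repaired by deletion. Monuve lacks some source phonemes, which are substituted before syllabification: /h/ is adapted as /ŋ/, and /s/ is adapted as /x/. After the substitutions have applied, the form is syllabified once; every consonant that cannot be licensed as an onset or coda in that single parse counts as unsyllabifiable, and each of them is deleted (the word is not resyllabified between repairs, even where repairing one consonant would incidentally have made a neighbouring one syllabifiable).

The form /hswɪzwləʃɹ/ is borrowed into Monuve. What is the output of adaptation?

Substitution: /h/ → /ŋ/, /s/ → /x/, giving /ŋxwɪzwləʃɹ/.
The consonants /ŋ/, /z/, /ʃ/, /ɹ/ cannot be parsed into a legal (C)(C)V syllable (no codas are permitted; onsets may contain at most 2 consonants).
Deleting the stranded consonants removes /ŋ/, /z/, /ʃ/, /ɹ/.

xwɪwlə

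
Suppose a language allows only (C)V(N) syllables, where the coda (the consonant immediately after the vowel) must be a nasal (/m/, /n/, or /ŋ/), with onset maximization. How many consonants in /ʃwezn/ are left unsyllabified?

3

The consonants /ʃ/, /z/, /n/ cannot be parsed into a legal (C)V(N) syllable (only a nasal (/m/, /n/, or /ŋ/) is licensed in coda position; onsets are limited to one consonant).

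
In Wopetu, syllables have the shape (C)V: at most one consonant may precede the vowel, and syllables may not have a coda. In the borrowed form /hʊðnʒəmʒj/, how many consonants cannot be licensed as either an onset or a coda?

5

The consonants /ð/, /n/, /m/, /ʒ/, /j/ cannot be parsed into a legal (C)V syllable (no codas are permitted; onsets are limited to one consonant).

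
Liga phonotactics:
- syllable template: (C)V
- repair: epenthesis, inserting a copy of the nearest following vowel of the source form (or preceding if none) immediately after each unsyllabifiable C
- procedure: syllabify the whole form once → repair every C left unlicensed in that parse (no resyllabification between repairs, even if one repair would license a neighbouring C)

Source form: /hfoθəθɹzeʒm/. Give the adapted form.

Syllabifying with onset maximization leaves /h/, /θ/, /ɹ/, /ʒ/, /m/ stranded (no codas are permitted; onsets are limited to one consonant).
Each unlicensed consonant becomes the onset of a new syllable: /h/ → /ho/, /θ/ → /θe/, /ɹ/ → /ɹe/, /ʒ/ → /ʒe/, /m/ → /me/.

hofoθəθeɹezeʒeme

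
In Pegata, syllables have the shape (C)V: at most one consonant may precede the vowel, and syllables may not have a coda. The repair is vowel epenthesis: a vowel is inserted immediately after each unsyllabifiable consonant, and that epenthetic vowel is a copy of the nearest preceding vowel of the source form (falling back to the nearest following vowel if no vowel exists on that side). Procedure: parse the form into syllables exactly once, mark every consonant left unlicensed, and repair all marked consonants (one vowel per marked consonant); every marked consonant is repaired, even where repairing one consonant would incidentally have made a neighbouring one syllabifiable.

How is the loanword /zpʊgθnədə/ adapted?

The consonants /z/, /g/, /θ/ cannot be parsed into a legal (C)V syllable (no codas are permitted; onsets are limited to one consonant).
Epenthesis after each stranded consonant: /z/ → /zʊ/, /g/ → /gʊ/, /θ/ → /θʊ/.

zʊpʊgʊθʊnədə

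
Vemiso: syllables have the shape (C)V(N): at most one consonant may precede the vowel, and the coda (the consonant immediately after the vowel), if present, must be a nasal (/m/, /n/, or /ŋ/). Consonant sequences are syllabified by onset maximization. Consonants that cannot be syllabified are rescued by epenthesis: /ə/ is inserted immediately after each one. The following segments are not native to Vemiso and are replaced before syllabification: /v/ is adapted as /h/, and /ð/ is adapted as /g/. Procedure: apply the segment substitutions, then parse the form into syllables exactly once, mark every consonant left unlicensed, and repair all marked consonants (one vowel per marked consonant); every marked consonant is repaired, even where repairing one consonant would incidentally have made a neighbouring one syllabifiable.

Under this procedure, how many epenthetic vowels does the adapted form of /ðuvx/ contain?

After substitution the input is /guhx/.
The unsyllabifiable consonants are /h/, /x/; each receives one epenthetic vowel.

2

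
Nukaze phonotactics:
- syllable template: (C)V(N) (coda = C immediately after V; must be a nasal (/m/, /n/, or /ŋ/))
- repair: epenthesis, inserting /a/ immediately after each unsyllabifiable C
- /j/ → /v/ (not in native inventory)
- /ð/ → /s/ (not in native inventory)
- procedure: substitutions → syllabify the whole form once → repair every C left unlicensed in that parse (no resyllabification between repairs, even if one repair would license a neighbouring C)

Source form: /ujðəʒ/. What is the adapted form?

uvasəʒa

Substitution: /j/ → /v/, /ð/ → /s/, giving /uvsəʒ/.
The consonants /v/, /ʒ/ cannot be parsed into a legal (C)V(N) syllable (only a nasal (/m/, /n/, or /ŋ/) is licensed in coda position; onsets are limited to one consonant).
Inserting the epenthetic vowel yields /v/ → /va/, /ʒ/ → /ʒa/.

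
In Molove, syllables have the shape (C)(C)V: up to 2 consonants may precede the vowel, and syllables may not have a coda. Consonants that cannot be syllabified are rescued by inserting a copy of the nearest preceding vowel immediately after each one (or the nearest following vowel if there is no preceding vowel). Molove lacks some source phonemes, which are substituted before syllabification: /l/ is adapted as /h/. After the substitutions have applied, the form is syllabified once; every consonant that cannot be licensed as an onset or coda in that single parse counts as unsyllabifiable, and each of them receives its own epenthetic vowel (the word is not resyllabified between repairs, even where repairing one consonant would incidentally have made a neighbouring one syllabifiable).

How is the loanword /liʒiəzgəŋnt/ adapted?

Substitution: /l/ → /h/, giving /hiʒiəzgəŋnt/.
Under (C)(C)V, the unsyllabifiable consonants are /ŋ/, /n/, /t/ (no codas are permitted; onsets may contain at most 2 consonants).
Each unlicensed consonant becomes the onset of a new syllable: /ŋ/ → /ŋə/, /n/ → /nə/, /t/ → /tə/.

hiʒiəzgəŋənətə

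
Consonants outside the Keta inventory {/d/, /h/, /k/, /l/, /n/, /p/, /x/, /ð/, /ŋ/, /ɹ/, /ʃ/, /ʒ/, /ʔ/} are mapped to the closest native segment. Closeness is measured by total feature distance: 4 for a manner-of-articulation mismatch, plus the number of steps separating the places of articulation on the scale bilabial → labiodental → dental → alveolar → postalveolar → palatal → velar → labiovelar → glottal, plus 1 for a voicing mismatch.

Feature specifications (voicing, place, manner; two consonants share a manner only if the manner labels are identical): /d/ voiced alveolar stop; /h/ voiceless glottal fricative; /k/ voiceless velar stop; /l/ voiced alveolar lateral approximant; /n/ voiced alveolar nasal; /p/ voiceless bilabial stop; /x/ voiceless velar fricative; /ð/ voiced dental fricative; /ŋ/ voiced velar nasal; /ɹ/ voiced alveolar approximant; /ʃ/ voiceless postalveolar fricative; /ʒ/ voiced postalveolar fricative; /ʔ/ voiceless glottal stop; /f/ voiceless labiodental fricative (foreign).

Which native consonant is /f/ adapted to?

/ð/ is closest: same manner (fricative), place distance 1 (labiodental→dental), voicing differs (+1); total 2. Next closest is /ʃ/ at distance 3.

ð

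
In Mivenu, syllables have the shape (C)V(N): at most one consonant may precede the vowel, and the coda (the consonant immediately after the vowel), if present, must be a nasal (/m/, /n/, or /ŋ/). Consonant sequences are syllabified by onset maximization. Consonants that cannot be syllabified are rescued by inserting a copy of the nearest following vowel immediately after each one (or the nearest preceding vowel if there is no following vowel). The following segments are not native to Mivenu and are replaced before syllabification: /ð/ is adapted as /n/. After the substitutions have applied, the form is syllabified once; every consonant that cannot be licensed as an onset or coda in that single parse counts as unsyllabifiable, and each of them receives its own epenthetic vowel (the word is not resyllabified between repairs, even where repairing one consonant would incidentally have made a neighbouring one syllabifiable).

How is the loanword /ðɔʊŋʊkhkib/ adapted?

Substitution: /ð/ → /n/, giving /nɔʊŋʊkhkib/.
The consonants /k/, /h/, /b/ cannot be parsed into a legal (C)V(N) syllable (only a nasal (/m/, /n/, or /ŋ/) is licensed in coda position; onsets are limited to one consonant).
Each unlicensed consonant becomes the onset of a new syllable: /k/ → /ki/, /h/ → /hi/, /b/ → /bi/.

nɔʊŋʊkihikibi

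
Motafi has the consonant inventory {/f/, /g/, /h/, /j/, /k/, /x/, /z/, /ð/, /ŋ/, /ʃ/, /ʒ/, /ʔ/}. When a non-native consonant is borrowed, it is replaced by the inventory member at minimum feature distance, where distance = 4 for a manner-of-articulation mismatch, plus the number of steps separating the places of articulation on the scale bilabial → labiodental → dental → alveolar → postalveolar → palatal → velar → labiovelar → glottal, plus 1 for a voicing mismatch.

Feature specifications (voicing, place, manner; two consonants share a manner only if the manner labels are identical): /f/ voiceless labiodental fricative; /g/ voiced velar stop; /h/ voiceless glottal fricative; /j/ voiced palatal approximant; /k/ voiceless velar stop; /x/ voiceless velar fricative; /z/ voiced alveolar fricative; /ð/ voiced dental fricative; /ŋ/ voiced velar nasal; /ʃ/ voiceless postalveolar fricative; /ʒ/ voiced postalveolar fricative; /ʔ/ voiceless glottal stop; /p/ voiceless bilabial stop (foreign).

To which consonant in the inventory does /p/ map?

f

/f/ is closest: manner differs (stop→fricative, +4), place distance 1 (bilabial→labiodental), same voicing; total 5. Next closest is /k/ at distance 6.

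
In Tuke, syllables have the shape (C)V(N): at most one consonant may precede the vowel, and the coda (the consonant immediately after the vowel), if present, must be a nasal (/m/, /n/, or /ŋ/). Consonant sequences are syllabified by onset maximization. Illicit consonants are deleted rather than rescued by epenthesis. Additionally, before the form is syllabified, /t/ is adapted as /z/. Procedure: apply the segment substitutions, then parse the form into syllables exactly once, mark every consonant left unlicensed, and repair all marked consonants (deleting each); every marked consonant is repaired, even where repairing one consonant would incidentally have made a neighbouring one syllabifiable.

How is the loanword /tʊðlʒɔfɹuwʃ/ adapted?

zʊʒɔɹu

Substitution: /t/ → /z/, giving /zʊðlʒɔfɹuwʃ/.
Syllabifying with onset maximization leaves /ð/, /l/, /f/, /w/, /ʃ/ stranded (only a nasal (/m/, /n/, or /ŋ/) is licensed in coda position; onsets are limited to one consonant).
Deletion applies to /ð/, /l/, /f/, /w/, /ʃ/.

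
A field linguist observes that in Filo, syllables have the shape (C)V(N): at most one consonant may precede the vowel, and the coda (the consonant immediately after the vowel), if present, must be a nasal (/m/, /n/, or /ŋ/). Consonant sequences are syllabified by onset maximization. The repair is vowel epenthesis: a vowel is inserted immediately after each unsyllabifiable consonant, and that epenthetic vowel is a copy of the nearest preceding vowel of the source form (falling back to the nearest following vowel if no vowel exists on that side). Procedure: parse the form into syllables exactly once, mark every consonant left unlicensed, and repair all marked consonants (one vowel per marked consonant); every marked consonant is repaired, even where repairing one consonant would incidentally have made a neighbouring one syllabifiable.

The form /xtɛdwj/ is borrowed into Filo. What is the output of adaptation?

Under (C)V(N), the unsyllabifiable consonants are /x/, /d/, /w/, /j/ (only a nasal (/m/, /n/, or /ŋ/) is licensed in coda position; onsets are limited to one consonant).
Inserting the epenthetic vowel yields /x/ → /xɛ/, /d/ → /dɛ/, /w/ → /wɛ/, /j/ → /jɛ/.

xɛtɛdɛwɛjɛ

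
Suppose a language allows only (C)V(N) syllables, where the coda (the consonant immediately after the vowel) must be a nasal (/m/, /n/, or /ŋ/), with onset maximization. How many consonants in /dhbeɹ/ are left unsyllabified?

3

The consonants /d/, /h/, /ɹ/ cannot be parsed into a legal (C)V(N) syllable (only a nasal (/m/, /n/, or /ŋ/) is licensed in coda position; onsets are limited to one consonant).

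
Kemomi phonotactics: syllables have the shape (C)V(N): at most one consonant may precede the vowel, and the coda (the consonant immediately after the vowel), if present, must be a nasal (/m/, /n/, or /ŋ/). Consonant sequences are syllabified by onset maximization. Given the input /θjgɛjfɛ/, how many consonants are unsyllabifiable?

3

The consonants /θ/, /j/, /j/ cannot be parsed into a legal (C)V(N) syllable (only a nasal (/m/, /n/, or /ŋ/) is licensed in coda position; onsets are limited to one consonant).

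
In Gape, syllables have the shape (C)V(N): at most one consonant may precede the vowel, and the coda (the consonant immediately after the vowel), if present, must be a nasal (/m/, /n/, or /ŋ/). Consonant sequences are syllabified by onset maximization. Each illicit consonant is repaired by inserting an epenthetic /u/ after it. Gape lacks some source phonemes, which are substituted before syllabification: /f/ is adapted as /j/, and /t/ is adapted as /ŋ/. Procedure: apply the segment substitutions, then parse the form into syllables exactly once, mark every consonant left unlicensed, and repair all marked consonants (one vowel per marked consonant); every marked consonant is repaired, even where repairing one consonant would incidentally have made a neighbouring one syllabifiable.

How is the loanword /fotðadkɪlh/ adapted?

Substitution: /f/ → /j/, /t/ → /ŋ/, giving /joŋðadkɪlh/.
Under (C)V(N), the unsyllabifiable consonants are /d/, /l/, /h/ (only a nasal (/m/, /n/, or /ŋ/) is licensed in coda position; onsets are limited to one consonant).
Inserting the epenthetic vowel yields /d/ → /du/, /l/ → /lu/, /h/ → /hu/.

joŋðadukɪluhu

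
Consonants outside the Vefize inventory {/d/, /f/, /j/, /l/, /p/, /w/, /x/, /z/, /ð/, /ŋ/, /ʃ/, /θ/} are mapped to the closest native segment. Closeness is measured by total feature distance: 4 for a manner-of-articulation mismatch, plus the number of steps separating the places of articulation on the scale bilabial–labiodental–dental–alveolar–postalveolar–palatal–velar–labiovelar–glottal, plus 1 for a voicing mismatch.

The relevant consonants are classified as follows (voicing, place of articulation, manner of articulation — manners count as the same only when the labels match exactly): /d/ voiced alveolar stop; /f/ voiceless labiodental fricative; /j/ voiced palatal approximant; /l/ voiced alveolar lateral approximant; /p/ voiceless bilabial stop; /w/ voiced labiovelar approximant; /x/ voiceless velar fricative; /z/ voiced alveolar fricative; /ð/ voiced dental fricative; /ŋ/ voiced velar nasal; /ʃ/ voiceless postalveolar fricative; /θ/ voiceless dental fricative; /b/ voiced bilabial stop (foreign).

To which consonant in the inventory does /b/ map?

/p/ is closest: same manner (stop), place distance 0 (bilabial→bilabial), voicing differs (+1); total 1. Next closest is /d/ at distance 3.

p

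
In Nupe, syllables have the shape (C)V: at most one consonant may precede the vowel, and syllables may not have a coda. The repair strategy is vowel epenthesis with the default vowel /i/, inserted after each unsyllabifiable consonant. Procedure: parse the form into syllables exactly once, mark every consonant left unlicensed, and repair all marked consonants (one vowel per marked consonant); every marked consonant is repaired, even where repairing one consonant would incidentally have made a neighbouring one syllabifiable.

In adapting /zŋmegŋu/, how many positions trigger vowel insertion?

The unsyllabifiable consonants are /z/, /ŋ/, /g/; each receives one epenthetic vowel.

3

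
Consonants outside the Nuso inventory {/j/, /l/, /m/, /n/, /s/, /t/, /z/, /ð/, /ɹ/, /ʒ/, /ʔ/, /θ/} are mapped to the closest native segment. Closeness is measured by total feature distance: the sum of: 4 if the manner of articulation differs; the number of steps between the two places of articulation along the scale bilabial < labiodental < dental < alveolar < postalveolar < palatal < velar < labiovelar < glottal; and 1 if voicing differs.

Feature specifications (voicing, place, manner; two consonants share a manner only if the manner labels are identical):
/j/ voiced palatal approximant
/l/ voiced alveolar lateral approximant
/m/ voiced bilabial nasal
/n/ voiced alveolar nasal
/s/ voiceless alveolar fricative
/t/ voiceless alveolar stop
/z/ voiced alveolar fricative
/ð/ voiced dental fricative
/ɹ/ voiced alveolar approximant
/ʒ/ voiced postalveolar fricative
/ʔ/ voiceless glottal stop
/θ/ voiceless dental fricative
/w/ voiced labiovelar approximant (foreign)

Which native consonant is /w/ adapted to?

j

/j/ is closest: same manner (approximant), place distance 2 (labiovelar→palatal), same voicing; total 2. Next closest is /ɹ/ at distance 4.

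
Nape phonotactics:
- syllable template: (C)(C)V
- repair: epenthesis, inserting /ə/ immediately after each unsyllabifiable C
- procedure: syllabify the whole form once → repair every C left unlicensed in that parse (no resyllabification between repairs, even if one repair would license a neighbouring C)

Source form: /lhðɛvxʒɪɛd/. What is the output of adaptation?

ləhðɛvəxʒɪɛdə

Syllabifying with onset maximization leaves /l/, /v/, /d/ stranded (no codas are permitted; onsets may contain at most 2 consonants).
Epenthesis after each stranded consonant: /l/ → /lə/, /v/ → /və/, /d/ → /də/.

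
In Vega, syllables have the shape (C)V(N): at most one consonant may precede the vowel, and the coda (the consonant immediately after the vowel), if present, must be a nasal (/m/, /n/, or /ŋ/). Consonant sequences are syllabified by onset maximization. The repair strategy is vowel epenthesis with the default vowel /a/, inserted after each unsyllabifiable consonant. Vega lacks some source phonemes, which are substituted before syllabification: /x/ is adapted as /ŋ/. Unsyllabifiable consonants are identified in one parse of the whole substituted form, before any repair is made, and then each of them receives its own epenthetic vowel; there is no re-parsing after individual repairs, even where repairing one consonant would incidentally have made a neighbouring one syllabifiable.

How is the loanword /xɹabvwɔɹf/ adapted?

ŋaɹabavawɔɹafa

Substitution: /x/ → /ŋ/, giving /ŋɹabvwɔɹf/.
Syllabifying with onset maximization leaves /ŋ/, /b/, /v/, /ɹ/, /f/ stranded (only a nasal (/m/, /n/, or /ŋ/) is licensed in coda position; onsets are limited to one consonant).
Inserting the epenthetic vowel yields /ŋ/ → /ŋa/, /b/ → /ba/, /v/ → /va/, /ɹ/ → /ɹa/, /f/ → /fa/.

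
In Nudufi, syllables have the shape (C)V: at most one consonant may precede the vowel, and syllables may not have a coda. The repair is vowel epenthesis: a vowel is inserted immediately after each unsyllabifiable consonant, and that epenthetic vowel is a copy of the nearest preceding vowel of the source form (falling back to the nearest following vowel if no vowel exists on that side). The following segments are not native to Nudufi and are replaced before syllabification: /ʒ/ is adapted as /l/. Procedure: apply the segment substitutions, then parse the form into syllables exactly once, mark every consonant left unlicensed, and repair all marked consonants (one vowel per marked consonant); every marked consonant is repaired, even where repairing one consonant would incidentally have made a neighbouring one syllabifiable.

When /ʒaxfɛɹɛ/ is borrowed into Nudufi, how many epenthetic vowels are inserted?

After substitution the input is /laxfɛɹɛ/.
The unsyllabifiable consonants are /x/; each receives one epenthetic vowel.

1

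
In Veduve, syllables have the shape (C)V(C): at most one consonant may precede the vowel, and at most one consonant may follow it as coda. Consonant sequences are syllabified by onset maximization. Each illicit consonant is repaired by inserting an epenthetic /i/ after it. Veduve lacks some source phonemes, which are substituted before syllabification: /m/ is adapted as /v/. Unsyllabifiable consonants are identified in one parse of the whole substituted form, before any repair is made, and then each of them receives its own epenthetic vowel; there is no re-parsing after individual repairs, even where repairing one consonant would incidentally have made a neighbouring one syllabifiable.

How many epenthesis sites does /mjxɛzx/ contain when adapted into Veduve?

After substitution the input is /vjxɛzx/.
The unsyllabifiable consonants are /v/, /j/, /x/; each receives one epenthetic vowel.

3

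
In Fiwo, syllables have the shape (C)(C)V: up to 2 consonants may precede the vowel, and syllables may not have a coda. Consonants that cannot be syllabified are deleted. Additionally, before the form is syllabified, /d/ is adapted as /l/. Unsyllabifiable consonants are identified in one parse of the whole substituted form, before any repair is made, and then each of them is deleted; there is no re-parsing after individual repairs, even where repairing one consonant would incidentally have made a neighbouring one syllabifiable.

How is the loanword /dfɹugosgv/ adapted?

Substitution: /d/ → /l/, giving /lfɹugosgv/.
Under (C)(C)V, the unsyllabifiable consonants are /l/, /s/, /g/, /v/ (no codas are permitted; onsets may contain at most 2 consonants).
Deleting the stranded consonants removes /l/, /s/, /g/, /v/.

fɹugo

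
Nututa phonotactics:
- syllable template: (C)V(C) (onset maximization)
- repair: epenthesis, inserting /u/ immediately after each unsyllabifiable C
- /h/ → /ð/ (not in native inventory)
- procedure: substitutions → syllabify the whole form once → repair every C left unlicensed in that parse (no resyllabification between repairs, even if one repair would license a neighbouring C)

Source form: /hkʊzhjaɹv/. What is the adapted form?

Substitution: /h/ → /ð/, giving /ðkʊzðjaɹv/.
Syllabifying with onset maximization leaves /ð/, /ð/, /v/ stranded (at most one coda consonant is licensed; onsets are limited to one consonant).
Each unlicensed consonant becomes the onset of a new syllable: /ð/ → /ðu/, /ð/ → /ðu/, /v/ → /vu/.

ðukʊzðujaɹvu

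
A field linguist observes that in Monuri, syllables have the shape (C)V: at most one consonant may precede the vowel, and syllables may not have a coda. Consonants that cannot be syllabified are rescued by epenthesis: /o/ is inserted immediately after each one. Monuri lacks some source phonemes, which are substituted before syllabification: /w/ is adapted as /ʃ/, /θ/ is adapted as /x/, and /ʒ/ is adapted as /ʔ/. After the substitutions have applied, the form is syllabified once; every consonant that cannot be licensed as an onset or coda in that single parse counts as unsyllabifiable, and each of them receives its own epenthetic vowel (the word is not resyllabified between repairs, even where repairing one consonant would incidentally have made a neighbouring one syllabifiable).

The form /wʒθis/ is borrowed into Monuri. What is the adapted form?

Substitution: /w/ → /ʃ/, /ʒ/ → /ʔ/, /θ/ → /x/, giving /ʃʔxis/.
Under (C)V, the unsyllabifiable consonants are /ʃ/, /ʔ/, /s/ (no codas are permitted; onsets are limited to one consonant).
Epenthesis after each stranded consonant: /ʃ/ → /ʃo/, /ʔ/ → /ʔo/, /s/ → /so/.

ʃoʔoxiso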